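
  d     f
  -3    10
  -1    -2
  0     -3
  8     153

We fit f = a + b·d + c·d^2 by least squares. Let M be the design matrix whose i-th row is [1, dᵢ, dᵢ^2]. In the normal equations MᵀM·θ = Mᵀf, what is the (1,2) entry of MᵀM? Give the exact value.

4

Row 1 ↔ basis 1, column 2 ↔ basis d, so (MᵀM)_{1,2} = Σᵢ d = (1)·(-3) + (1)·(-1) + (1)·(0) + (1)·(8) = 4.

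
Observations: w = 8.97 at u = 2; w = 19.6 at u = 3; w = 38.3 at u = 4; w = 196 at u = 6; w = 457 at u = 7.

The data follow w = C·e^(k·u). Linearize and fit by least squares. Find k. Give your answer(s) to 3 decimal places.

k = 0.784

Taking logs, ln w = k·u + ln C, so regress ln w on u.
Σu = 22.0000, Σ(u)² = 114.0000, Σln w = 20.2177, Σu·ln w = 102.4376.
Normal system: [[114.0000, 22.0000]; [22.0000, 5]]·[k, ln C]ᵀ = [102.4376, 20.2177]ᵀ.
Solving (det = 86.0000): k = 0.78372, ln C = 0.59518.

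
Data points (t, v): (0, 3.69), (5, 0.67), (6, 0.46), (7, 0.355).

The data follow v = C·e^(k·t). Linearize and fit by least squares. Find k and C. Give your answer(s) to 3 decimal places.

With ln vᵢ as the transformed response and tᵢ as the regressor:
XᵀX = [[110.0000, 18.0000]; [18.0000, 4]], rhs = [-13.9110, -0.9070]ᵀ  (here Σt = 18.0000, Σ(t)² = 110.0000, Σln v = -0.9070, Σt·ln v = -13.9110).
Solving (det = 116.0000): k = -0.33895, ln C = 1.29850, so C = exp(1.29850) = 3.66381.

k = -0.339, C = 3.664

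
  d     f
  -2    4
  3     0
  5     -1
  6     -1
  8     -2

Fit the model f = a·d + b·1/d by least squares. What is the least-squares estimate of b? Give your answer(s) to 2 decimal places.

The normal equations are: 138·a + 5·b = -35;  5·a + (6401/14400)·b = -157/60.
(Σd·d = 138, Σd·1/d = 5, Σ1/d·1/d = 6401/14400, Σd·f = -35, Σ1/d·f = -157/60.)
Determinant 138·(6401/14400) − 5² = 87223/2400.
a = ((-35)·(6401/14400) − 5·(-157/60))/(87223/2400) = -35635/523338; b = (138·(-157/60) − 5·(-35))/(87223/2400) = -446640/87223.

b = -5.12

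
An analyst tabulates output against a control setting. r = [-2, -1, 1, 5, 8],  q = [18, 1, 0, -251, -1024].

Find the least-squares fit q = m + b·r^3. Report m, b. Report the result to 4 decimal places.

Entries of AᵀA: Σ1 = 5, Σr^3 = 629, Σr^3·r^3 = 277835.
Moment sums: Σq = -1256, Σr^3·q = -555808.
AᵀA·[m, b]ᵀ = Aᵀq becomes [[5, 629]; [629, 277835]]·[m, b]ᵀ = [-1256, -555808]ᵀ.
Δ = 5·277835 − 629² = 993534.
m = ((-1256)·277835 − 629·(-555808))/993534 = 321236/496767; b = (5·(-555808) − 629·(-1256))/993534 = -994508/496767.

m = 0.6467, b = -2.0020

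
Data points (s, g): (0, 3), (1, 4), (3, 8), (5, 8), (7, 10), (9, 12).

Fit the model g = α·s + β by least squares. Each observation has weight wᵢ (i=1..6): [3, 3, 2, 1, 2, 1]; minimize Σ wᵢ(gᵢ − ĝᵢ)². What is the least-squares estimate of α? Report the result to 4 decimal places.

Sums needed: Σwᵢ·s·s = 225, Σwᵢ·s = 37, Σwᵢ·1 = 12.
And Σwᵢ·s·g = 348, Σwᵢ·g = 77.
Normal equations: [[225, 37]; [37, 12]]·[α, β]ᵀ = [348, 77]ᵀ.
det = 225·12 − 37² = 1331.
α = (348·12 − 37·77)/1331 = 1327/1331; β = (225·77 − 37·348)/1331 = 4449/1331.

α = 0.9970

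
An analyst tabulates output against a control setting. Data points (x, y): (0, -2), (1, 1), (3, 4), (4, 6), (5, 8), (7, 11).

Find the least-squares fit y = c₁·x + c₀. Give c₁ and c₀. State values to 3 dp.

Forming AᵀA = [[100, 20]; [20, 6]] and Aᵀy = [154, 28]ᵀ gives AᵀA·[c₁, c₀]ᵀ = Aᵀy.
det = 100·6 − 20² = 200.
c₁ = (154·6 − 20·28)/200 = 91/50; c₀ = (100·28 − 20·154)/200 = -7/5.

c₁ = 1.820, c₀ = -1.400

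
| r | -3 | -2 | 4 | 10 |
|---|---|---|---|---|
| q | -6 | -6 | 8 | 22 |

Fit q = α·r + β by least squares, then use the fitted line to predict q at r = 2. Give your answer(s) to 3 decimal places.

Entries of MᵀM: Σr·r = 129, Σr = 9, Σ1 = 4.
Right-hand side: Σr·q = 282, Σq = 18.
So MᵀM·[α, β]ᵀ = Mᵀq: [[129, 9]; [9, 4]]·[α, β]ᵀ = [282, 18]ᵀ.
Determinant 129·4 − 9² = 435.
α = (282·4 − 9·18)/435 = 322/145; β = (129·18 − 9·282)/435 = -72/145.
At r = 2: q̂ = (322/145)·(2) + (-72/145)·(1) = 572/145.

q̂ = 3.945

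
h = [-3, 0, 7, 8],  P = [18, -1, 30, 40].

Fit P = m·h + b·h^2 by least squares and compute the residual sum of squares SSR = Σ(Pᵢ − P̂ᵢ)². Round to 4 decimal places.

SSR = 3.3842

Setting ∂/∂m … = 0 gives: 122·m + 828·b = 476;  828·m + 6578·b = 4192.
Eliminating b: 6578·(row 1) − 828·(row 2) gives 116932·m = 6578·476 − 828·4192 = -339848, so m = -3694/1271.
Then b = (4192 − 828·(-3694/1271))/6578 = 29324/29233.
Residuals: 7392/29233, -1, 34848/29233, -27720/29233; SSR = 98929/29233.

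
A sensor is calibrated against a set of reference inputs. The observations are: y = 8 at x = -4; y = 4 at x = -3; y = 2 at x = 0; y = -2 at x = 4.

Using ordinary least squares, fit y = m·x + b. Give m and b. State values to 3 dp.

m = -1.110, b = 2.168

Forming AᵀA = [[41, -3]; [-3, 4]] and Aᵀy = [-52, 12]ᵀ gives AᵀA·[m, b]ᵀ = Aᵀy.
det = 41·4 − (-3)² = 155.
m = ((-52)·4 − (-3)·12)/155 = -172/155; b = (41·12 − (-3)·(-52))/155 = 336/155.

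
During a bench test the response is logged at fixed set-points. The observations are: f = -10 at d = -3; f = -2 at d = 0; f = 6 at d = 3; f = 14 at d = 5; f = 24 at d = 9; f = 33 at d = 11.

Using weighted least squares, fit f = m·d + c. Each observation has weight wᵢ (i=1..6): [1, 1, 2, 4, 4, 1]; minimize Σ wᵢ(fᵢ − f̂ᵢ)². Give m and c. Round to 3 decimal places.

m = 2.957, c = -1.692

Setting ∂/∂m … = 0 gives: 572·m + 70·c = 1573;  70·m + 13·c = 185.
(Σwᵢ·d·d = 572, Σwᵢ·d = 70, Σwᵢ·1 = 13, Σwᵢ·d·f = 1573, Σwᵢ·f = 185.)
Eliminating c: 13·(row 1) − 70·(row 2) gives 2536·m = 13·1573 − 70·185 = 7499, so m = 7499/2536.
Then c = (185 − 70·(7499/2536))/13 = -2145/1268.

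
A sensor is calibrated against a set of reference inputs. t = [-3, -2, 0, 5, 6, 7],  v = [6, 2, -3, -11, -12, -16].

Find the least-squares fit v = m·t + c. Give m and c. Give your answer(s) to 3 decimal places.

Setting ∂/∂m … = 0 gives: 123·m + 13·c = -261;  13·m + 6·c = -34.
(Σt·t = 123, Σt = 13, Σ1 = 6, Σt·v = -261, Σv = -34.)
Determinant 123·6 − 13² = 569.
m = ((-261)·6 − 13·(-34))/569 = -1124/569; c = (123·(-34) − 13·(-261))/569 = -789/569.

m = -1.975, c = -1.387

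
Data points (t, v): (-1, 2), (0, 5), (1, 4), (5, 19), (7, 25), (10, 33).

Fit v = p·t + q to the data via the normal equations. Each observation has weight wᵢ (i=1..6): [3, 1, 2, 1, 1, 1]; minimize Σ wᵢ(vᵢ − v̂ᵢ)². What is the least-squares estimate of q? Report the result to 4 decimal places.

q = 3.8821

The normal equations are: 179·p + 21·q = 602;  21·p + 9·q = 96.
(Σwᵢ·t·t = 179, Σwᵢ·t = 21, Σwᵢ·1 = 9, Σwᵢ·t·v = 602, Σwᵢ·v = 96.)
Δ = 179·9 − 21² = 1170.
p = (602·9 − 21·96)/1170 = 189/65; q = (179·96 − 21·602)/1170 = 757/195.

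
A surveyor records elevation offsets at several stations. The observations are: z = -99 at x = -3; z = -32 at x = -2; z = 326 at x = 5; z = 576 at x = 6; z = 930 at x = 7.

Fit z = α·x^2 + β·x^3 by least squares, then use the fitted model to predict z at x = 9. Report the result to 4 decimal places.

Compute the Gram sums: Σx^2·x^2 = 4419, Σx^2·x^3 = 27433, Σx^3·x^3 = 180723.
For Mᵀz: Σx^2·z = 73437, Σx^3·z = 487085.
Determinant 4419·180723 − 27433² = 46045448.
α = (73437·180723 − 27433·487085)/46045448 = -45223927/23022724; β = (4419·487085 − 27433·73437)/46045448 = 68915697/23022724.
At x = 9: ẑ = (-45223927/23022724)·(81) + (68915697/23022724)·(729) = 23288202513/11511362.

ẑ = 2023.0623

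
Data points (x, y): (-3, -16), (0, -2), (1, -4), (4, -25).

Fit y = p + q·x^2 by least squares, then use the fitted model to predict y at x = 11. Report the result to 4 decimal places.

ŷ = -176.0473

MᵀM·[p, q]ᵀ = Mᵀy reads: 4·p + 26·q = -47;  26·p + 338·q = -548.
(Σ1 = 4, Σx^2 = 26, Σx^2·x^2 = 338, Σy = -47, Σx^2·y = -548.)
det = 4·338 − 26² = 676.
p = ((-47)·338 − 26·(-548))/676 = -63/26; q = (4·(-548) − 26·(-47))/676 = -485/338.
At x = 11: ŷ = (-63/26)·(1) + (-485/338)·(121) = -29752/169.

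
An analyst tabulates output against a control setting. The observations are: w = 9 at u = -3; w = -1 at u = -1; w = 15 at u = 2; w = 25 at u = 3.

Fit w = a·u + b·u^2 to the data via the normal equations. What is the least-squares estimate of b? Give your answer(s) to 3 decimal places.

b = 1.928

Entries of MᵀM: Σu·u = 23, Σu·u^2 = 7, Σu^2·u^2 = 179.
For Mᵀw: Σu·w = 79, Σu^2·w = 365.
MᵀM·[a, b]ᵀ = Mᵀw becomes [[23, 7]; [7, 179]]·[a, b]ᵀ = [79, 365]ᵀ.
Eliminating b: 179·(row 1) − 7·(row 2) gives 4068·a = 179·79 − 7·365 = 11586, so a = 1931/678.
Then b = (365 − 7·(1931/678))/179 = 1307/678.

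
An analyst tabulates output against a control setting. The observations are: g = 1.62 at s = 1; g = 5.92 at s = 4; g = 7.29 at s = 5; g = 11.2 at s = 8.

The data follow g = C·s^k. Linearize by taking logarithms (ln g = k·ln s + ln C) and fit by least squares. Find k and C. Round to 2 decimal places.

Taking logs, ln g = k·ln s + ln C, so regress ln g on ln s.
Over the data: Σln s = 5.0752, Σ(ln s)² = 8.8362, Σln g = 6.6632, Σln s·ln g = 10.6862.
Normal system: [[8.8362, 5.0752]; [5.0752, 4]]·[k, ln C]ᵀ = [10.6862, 6.6632]ᵀ.
Slope k = (n·Σln s·ln g − Σln s·Σln g)/(n·Σ(ln s)² − (Σln s)²) = (4·10.6862 − 5.0752·6.6632)/9.5873 = 0.93123; ln C = (Σln g − k·Σln s)/n = 0.48426, so C = exp(0.48426) = 1.62297.

k = 0.93, C = 1.62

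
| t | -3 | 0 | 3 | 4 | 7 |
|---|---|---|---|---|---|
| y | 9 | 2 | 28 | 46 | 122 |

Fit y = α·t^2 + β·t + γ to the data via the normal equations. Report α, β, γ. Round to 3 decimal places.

α = 2.000, β = 3.243, γ = 1.058

Compute the Gram sums: Σt^2·t^2 = 2819, Σt^2·t = 407, Σt^2 = 83, Σt·t = 83, Σt = 11, Σ1 = 5.
Moment sums: Σt^2·y = 7047, Σt·y = 1095, Σy = 207.
XᵀX·[α, β, γ]ᵀ = Xᵀy becomes [[2819, 407, 83]; [407, 83, 11]; [83, 11, 5]]·[α, β, γ]ᵀ = [7047, 1095, 207]ᵀ.
Inverting the 3×3 Gram matrix, [α, β, γ]ᵀ = [4777/2388, 7745/2388, 421/398]ᵀ.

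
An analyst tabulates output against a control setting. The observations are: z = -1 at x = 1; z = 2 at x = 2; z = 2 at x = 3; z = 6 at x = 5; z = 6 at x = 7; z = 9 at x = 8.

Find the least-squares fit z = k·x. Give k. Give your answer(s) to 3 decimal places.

k = 1.007

The normal system AᵀA·[k]ᵀ = Aᵀz is [[152]]·[k]ᵀ = [153]ᵀ.
Hence k = 153 / 152 ≈ 1.00658.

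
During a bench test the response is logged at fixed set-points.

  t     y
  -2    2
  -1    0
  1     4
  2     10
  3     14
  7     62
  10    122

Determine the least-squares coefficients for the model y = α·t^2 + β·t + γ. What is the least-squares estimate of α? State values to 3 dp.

From the data, Σt^2·t^2 = 12516, Σt^2·t = 1370, Σt^2 = 168, Σt·t = 168, Σt = 20, Σ1 = 7.
For Mᵀy: Σt^2·y = 15416, Σt·y = 1716, Σy = 214.
So MᵀM·[α, β, γ]ᵀ = Mᵀy: [[12516, 1370, 168]; [1370, 168, 20]; [168, 20, 7]]·[α, β, γ]ᵀ = [15416, 1716, 214]ᵀ.
Row-reducing yields α = 273950/259721, β = 55496/37103, γ = 255322/259721.

α = 1.055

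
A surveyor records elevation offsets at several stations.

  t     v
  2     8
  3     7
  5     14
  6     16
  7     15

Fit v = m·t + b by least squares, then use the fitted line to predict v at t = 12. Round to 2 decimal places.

v̂ = 25.77

Entries of MᵀM: Σt·t = 123, Σt = 23, Σ1 = 5.
Right-hand side: Σt·v = 308, Σv = 60.
Normal equations: [[123, 23]; [23, 5]]·[m, b]ᵀ = [308, 60]ᵀ.
Δ = 123·5 − 23² = 86.
m = (308·5 − 23·60)/86 = 80/43; b = (123·60 − 23·308)/86 = 148/43.
At t = 12: v̂ = (80/43)·(12) + (148/43)·(1) = 1108/43.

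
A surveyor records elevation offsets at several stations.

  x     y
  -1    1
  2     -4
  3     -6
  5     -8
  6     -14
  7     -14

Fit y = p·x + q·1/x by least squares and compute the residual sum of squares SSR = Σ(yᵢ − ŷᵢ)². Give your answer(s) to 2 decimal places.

Entries of AᵀA: Σx·x = 124, Σx·1/x = 6, Σ1/x·1/x = 31957/22050.
And Σx·y = -249, Σ1/x·y = -164/15.
AᵀA·[p, q]ᵀ = Aᵀy becomes [[124, 6]; [6, 31957/22050]]·[p, q]ᵀ = [-249, -164/15]ᵀ.
Eliminating q: (31957/22050)·(row 1) − 6·(row 2) gives (1584434/11025)·p = (31957/22050)·(-249) − 6·(-164/15) = -2170271/7350, so p = -382989/186404.
Then q = ((-164/15) − 6·(-382989/186404))/(31957/22050) = 44835/46601.
Residuals: -17245/186404, -17327/46601, -29237/186404, 387845/186404, -85403/46601, 45647/186404; SSR = 1476159/186404.

SSR = 7.92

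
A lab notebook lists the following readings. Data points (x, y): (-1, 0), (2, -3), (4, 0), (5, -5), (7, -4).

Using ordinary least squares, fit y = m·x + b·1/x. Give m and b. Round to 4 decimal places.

m = -0.6227, b = 0.0305

Setting ∂/∂m … = 0 gives: 95·m + 5·b = -59;  5·m + (26909/19600)·b = -43/14.
(Σx·x = 95, Σx·1/x = 5, Σ1/x·1/x = 26909/19600, Σx·y = -59, Σ1/x·y = -43/14.)
det = 95·(26909/19600) − 5² = 413271/3920.
m = ((-59)·(26909/19600) − 5·(-43/14))/(413271/3920) = -142959/229595; b = (95·(-43/14) − 5·(-59))/(413271/3920) = 1400/45919.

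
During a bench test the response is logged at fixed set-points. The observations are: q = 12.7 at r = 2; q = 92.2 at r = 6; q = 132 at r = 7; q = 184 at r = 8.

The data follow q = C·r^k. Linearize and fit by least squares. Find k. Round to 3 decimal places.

k = 1.890

With ln qᵢ as the transformed response and ln rᵢ as the regressor:
XᵀX = [[11.8015, 6.5103]; [6.5103, 4]], rhs = [30.2132, 17.1633]ᵀ  (here Σln r = 6.5103, Σ(ln r)² = 11.8015, Σln q = 17.1633, Σln r·ln q = 30.2132).
Solving (det = 4.8225): k = 1.89015, ln C = 1.21449.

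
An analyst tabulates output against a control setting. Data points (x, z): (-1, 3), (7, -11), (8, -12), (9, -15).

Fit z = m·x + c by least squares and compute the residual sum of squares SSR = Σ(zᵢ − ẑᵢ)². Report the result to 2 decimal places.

The normal system MᵀM·[m, c]ᵀ = Mᵀz is [[195, 23]; [23, 4]]·[m, c]ᵀ = [-311, -35]ᵀ.
det = 195·4 − 23² = 251.
m = ((-311)·4 − 23·(-35))/251 = -439/251; c = (195·(-35) − 23·(-311))/251 = 328/251.
Residuals: -14/251, -16/251, 172/251, -142/251; SSR = 200/251.

SSR = 0.80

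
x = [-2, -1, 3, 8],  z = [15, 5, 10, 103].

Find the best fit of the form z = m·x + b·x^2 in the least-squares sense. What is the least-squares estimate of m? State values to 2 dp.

m = -3.05

Sums needed: Σx·x = 78, Σx·x^2 = 530, Σx^2·x^2 = 4194.
For Mᵀz: Σx·z = 819, Σx^2·z = 6747.
det = 78·4194 − 530² = 46232.
m = (819·4194 − 530·6747)/46232 = -17628/5779; b = (78·6747 − 530·819)/46232 = 23049/11558.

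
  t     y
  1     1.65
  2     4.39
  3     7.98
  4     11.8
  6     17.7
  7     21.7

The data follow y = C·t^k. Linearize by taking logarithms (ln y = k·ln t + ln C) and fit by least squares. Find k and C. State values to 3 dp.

Taking logs, ln y = k·ln t + ln C, so regress ln y on ln t.
Σln t = 6.9157, Σ(ln t)² = 10.6062, Σln y = 12.4760, Σln t·ln y = 17.8656.
Equations: 10.6062·k + 6.9157·ln C = 17.8656;  6.9157·k + 6·ln C = 12.4760.
Slope k = (n·Σln t·ln y − Σln t·Σln y)/(n·Σ(ln t)² − (Σln t)²) = (6·17.8656 − 6.9157·12.4760)/15.8099 = 1.32276; ln C = (Σln y − k·Σln t)/n = 0.55469, so C = exp(0.55469) = 1.74141.

k = 1.323, C = 1.741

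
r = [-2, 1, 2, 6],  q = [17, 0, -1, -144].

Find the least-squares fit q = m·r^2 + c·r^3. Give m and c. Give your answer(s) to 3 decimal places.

m = 2.050, c = -1.009

The normal equations are: 1329·m + 7777·c = -5120;  7777·m + 46785·c = -31248.
(Σr^2·r^2 = 1329, Σr^2·r^3 = 7777, Σr^3·r^3 = 46785, Σr^2·q = -5120, Σr^3·q = -31248.)
Eliminating c: 46785·(row 1) − 7777·(row 2) gives 1695536·m = 46785·(-5120) − 7777·(-31248) = 3476496, so m = 217281/105971.
Then c = ((-31248) − 7777·(217281/105971))/46785 = -106897/105971.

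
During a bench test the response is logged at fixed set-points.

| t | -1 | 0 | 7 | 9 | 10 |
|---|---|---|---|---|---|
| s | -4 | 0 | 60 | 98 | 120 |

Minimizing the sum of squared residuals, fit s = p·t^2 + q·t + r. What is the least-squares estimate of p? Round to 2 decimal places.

Compute the Gram sums: Σt^2·t^2 = 18963, Σt^2·t = 2071, Σt^2 = 231, Σt·t = 231, Σt = 25, Σ1 = 5.
And Σt^2·s = 22874, Σt·s = 2506, Σs = 274.
Inverting the 3×3 Gram matrix, [p, q, r]ᵀ = [52794/49711, 76532/49711, -97580/49711]ᵀ.

p = 1.06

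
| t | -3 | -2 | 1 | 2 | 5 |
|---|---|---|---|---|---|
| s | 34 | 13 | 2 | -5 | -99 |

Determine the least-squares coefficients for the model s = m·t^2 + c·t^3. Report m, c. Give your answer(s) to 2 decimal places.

m = 0.92, c = -0.98

Entries of AᵀA: Σt^2·t^2 = 739, Σt^2·t^3 = 2883, Σt^3·t^3 = 16483.
Right-hand side: Σt^2·s = -2135, Σt^3·s = -13435.
Eliminating c: 16483·(row 1) − 2883·(row 2) gives 3869248·m = 16483·(-2135) − 2883·(-13435) = 3541900, so m = 885475/967312.
Then c = ((-13435) − 2883·(885475/967312))/16483 = -943315/967312.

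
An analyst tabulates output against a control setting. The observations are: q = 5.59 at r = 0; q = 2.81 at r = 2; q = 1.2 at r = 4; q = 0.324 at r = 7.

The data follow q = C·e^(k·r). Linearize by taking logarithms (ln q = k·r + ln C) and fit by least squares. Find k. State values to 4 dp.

With ln qᵢ as the transformed response and rᵢ as the regressor:
Sums: Σr = 13.0000, Σ(r)² = 69.0000, Σln q = 1.8095, Σr·ln q = -5.0934.
Normal system: [[69.0000, 13.0000]; [13.0000, 4]]·[k, ln C]ᵀ = [-5.0934, 1.8095]ᵀ.
Slope k = (n·Σr·ln q − Σr·Σln q)/(n·Σ(r)² − (Σr)²) = (4·-5.0934 − 13.0000·1.8095)/107.0000 = -0.41025; ln C = (Σln q − k·Σr)/n = 1.78568.

k = -0.4103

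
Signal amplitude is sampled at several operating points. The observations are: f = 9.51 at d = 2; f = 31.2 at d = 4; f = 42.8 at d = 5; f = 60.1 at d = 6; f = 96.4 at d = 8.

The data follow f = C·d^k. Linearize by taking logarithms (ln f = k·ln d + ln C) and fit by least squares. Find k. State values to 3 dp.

k = 1.667

With ln fᵢ as the transformed response and ln dᵢ as the regressor:
Σln d = 7.5601, Σ(ln d)² = 12.5270, Σln f = 18.1138, Σln d·ln f = 29.2156.
Equations: 12.5270·k + 7.5601·ln C = 29.2156;  7.5601·k + 5·ln C = 18.1138.
Slope k = (n·Σln d·ln f − Σln d·Σln f)/(n·Σ(ln d)² − (Σln d)²) = (5·29.2156 − 7.5601·18.1138)/5.4804 = 1.66702; ln C = (Σln f − k·Σln d)/n = 1.10220.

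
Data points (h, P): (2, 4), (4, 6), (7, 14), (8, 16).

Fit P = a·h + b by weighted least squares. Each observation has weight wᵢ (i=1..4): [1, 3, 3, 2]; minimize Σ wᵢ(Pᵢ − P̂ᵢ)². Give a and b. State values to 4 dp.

Sums needed: Σwᵢ·h·h = 327, Σwᵢ·h = 51, Σwᵢ·1 = 9.
For XᵀWP: Σwᵢ·h·P = 630, Σwᵢ·P = 96.
Determinant 327·9 − 51² = 342.
a = (630·9 − 51·96)/342 = 43/19; b = (327·96 − 51·630)/342 = -41/19.

a = 2.2632, b = -2.1579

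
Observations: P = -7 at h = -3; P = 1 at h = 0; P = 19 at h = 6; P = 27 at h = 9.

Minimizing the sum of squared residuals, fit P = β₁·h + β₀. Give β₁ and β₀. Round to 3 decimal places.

β₁ = 2.867, β₀ = 1.400

From the data, Σh·h = 126, Σh = 12, Σ1 = 4.
Right-hand side: Σh·P = 378, ΣP = 40.
So MᵀM·[β₁, β₀]ᵀ = MᵀP: [[126, 12]; [12, 4]]·[β₁, β₀]ᵀ = [378, 40]ᵀ.
Eliminating β₀: 4·(row 1) − 12·(row 2) gives 360·β₁ = 4·378 − 12·40 = 1032, so β₁ = 43/15.
Then β₀ = (40 − 12·(43/15))/4 = 7/5.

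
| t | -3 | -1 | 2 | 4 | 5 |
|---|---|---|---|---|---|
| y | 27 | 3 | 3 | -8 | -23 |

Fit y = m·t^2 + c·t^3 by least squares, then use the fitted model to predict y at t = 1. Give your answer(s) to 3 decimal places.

ŷ = 1.033

MᵀM·[m, c]ᵀ = Mᵀy reads: 979·m + 3937·c = -445;  3937·m + 20515·c = -4095.
Determinant 979·20515 − 3937² = 4584216.
m = ((-445)·20515 − 3937·(-4095))/4584216 = 874105/573027; c = (979·(-4095) − 3937·(-445))/4584216 = -282130/573027.
At t = 1: ŷ = (874105/573027)·(1) + (-282130/573027)·(1) = 197325/191009.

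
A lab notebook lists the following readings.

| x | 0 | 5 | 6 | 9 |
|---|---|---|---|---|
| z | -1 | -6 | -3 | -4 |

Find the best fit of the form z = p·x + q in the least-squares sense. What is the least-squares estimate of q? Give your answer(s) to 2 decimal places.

From the data, Σx·x = 142, Σx = 20, Σ1 = 4.
Right-hand side: Σx·z = -84, Σz = -14.
Normal equations: [[142, 20]; [20, 4]]·[p, q]ᵀ = [-84, -14]ᵀ.
det = 142·4 − 20² = 168.
p = ((-84)·4 − 20·(-14))/168 = -1/3; q = (142·(-14) − 20·(-84))/168 = -11/6.

q = -1.83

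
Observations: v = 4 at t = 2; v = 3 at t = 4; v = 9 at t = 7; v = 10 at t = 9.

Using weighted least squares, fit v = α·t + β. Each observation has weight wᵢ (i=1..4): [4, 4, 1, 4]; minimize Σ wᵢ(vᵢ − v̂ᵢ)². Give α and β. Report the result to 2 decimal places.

α = 0.99, β = 0.84

The normal equations are: 453·α + 67·β = 503;  67·α + 13·β = 77.
(Σwᵢ·t·t = 453, Σwᵢ·t = 67, Σwᵢ·1 = 13, Σwᵢ·t·v = 503, Σwᵢ·v = 77.)
Δ = 453·13 − 67² = 1400.
α = (503·13 − 67·77)/1400 = 69/70; β = (453·77 − 67·503)/1400 = 59/70.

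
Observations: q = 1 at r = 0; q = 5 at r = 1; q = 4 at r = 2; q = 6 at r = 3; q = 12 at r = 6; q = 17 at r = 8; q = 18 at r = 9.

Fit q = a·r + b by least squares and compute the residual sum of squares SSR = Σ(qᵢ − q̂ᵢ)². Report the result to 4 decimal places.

Normal-equation sums: Σr·r = 195, Σr = 29, Σ1 = 7.
And Σr·q = 401, Σq = 63.
AᵀA·[a, b]ᵀ = Aᵀq becomes [[195, 29]; [29, 7]]·[a, b]ᵀ = [401, 63]ᵀ.
Eliminating b: 7·(row 1) − 29·(row 2) gives 524·a = 7·401 − 29·63 = 980, so a = 245/131.
Then b = (63 − 29·(245/131))/7 = 164/131.
Residuals: -33/131, 246/131, -130/131, -113/131, -62/131, 103/131, -11/131; SSR = 808/131.

SSR = 6.1679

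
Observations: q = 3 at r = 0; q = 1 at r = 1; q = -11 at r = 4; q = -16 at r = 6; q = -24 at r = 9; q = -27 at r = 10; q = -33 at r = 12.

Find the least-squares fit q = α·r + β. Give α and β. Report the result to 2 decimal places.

α = -3.01, β = 2.76

Entries of AᵀA: Σr·r = 378, Σr = 42, Σ1 = 7.
And Σr·q = -1021, Σq = -107.
So AᵀA·[α, β]ᵀ = Aᵀq: [[378, 42]; [42, 7]]·[α, β]ᵀ = [-1021, -107]ᵀ.
Eliminating β: 7·(row 1) − 42·(row 2) gives 882·α = 7·(-1021) − 42·(-107) = -2653, so α = -379/126.
Then β = ((-107) − 42·(-379/126))/7 = 58/21.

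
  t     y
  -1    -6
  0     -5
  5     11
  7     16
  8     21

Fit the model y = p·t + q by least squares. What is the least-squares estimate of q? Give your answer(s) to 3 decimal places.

The normal system AᵀA·[p, q]ᵀ = Aᵀy is [[139, 19]; [19, 5]]·[p, q]ᵀ = [341, 37]ᵀ.
Eliminating q: 5·(row 1) − 19·(row 2) gives 334·p = 5·341 − 19·37 = 1002, so p = 3.
Then q = (37 − 19·3)/5 = -4.

q = -4.000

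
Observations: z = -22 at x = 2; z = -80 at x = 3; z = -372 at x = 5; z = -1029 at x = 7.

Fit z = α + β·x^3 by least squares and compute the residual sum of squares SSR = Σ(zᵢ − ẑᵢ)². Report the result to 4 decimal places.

Sums needed: Σ1 = 4, Σx^3 = 503, Σx^3·x^3 = 134067.
Right-hand side: Σz = -1503, Σx^3·z = -401783.
Δ = 4·134067 − 503² = 283259.
α = ((-1503)·134067 − 503·(-401783))/283259 = 594148/283259; β = (4·(-401783) − 503·(-1503))/283259 = -851123/283259.
Residuals: -16862/283259, -274547/283259, 423879/283259, -132470/283259; SSR = 963366/283259.

SSR = 3.4010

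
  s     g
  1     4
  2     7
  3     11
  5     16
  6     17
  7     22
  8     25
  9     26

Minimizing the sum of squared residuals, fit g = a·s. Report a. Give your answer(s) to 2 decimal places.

The normal system MᵀM·[a]ᵀ = Mᵀg is [[269]]·[a]ᵀ = [821]ᵀ.
Hence a = 821 / 269 ≈ 3.05204.

a = 3.05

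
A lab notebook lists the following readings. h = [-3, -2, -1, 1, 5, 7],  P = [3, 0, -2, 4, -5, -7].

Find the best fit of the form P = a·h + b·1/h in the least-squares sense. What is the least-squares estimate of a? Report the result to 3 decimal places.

a = -1.139

Forming AᵀA = [[89, 6]; [6, 106789/44100]] and AᵀP = [-77, 3]ᵀ gives AᵀA·[a, b]ᵀ = AᵀP.
det = 89·(106789/44100) − 6² = 7916621/44100.
a = ((-77)·(106789/44100) − 6·3)/(7916621/44100) = -9016553/7916621; b = (89·3 − 6·(-77))/(7916621/44100) = 32148900/7916621.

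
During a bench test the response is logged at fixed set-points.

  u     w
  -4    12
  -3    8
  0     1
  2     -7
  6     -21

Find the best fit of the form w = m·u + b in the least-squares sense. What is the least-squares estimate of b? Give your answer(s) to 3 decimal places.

b = -0.750

Entries of XᵀX: Σu·u = 65, Σu = 1, Σ1 = 5.
Moment sums: Σu·w = -212, Σw = -7.
Normal equations: [[65, 1]; [1, 5]]·[m, b]ᵀ = [-212, -7]ᵀ.
det = 65·5 − 1² = 324.
m = ((-212)·5 − 1·(-7))/324 = -13/4; b = (65·(-7) − 1·(-212))/324 = -3/4.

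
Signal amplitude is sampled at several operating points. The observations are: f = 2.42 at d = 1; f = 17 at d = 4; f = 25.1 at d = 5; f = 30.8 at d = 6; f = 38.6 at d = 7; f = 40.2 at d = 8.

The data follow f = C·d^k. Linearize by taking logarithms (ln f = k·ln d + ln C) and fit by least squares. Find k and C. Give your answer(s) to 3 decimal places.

k = 1.394, C = 2.472

Linearized form: ln f = k·ln d + ln C. From the 6 transformed points,
Sums: Σln d = 8.8128, Σ(ln d)² = 15.8331, Σln f = 17.7145, Σln d·ln f = 30.0460.
Normal system: [[15.8331, 8.8128]; [8.8128, 6]]·[k, ln C]ᵀ = [30.0460, 17.7145]ᵀ.
Slope k = (n·Σln d·ln f − Σln d·Σln f)/(n·Σ(ln d)² − (Σln d)²) = (6·30.0460 − 8.8128·17.7145)/17.3327 = 1.39397; ln C = (Σln f − k·Σln d)/n = 0.90494, so C = exp(0.90494) = 2.47178.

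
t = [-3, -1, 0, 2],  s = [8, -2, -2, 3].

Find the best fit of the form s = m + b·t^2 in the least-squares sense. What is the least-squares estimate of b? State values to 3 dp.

b = 1.173

Setting ∂/∂m … = 0 gives: 4·m + 14·b = 7;  14·m + 98·b = 82.
(Σ1 = 4, Σt^2 = 14, Σt^2·t^2 = 98, Σs = 7, Σt^2·s = 82.)
Eliminating b: 98·(row 1) − 14·(row 2) gives 196·m = 98·7 − 14·82 = -462, so m = -33/14.
Then b = (82 − 14·(-33/14))/98 = 115/98.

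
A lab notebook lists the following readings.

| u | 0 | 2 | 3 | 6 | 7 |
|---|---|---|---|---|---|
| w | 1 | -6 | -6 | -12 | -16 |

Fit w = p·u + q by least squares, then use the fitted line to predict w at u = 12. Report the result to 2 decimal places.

Forming MᵀM = [[98, 18]; [18, 5]] and Mᵀw = [-214, -39]ᵀ gives MᵀM·[p, q]ᵀ = Mᵀw.
Determinant 98·5 − 18² = 166.
p = ((-214)·5 − 18·(-39))/166 = -184/83; q = (98·(-39) − 18·(-214))/166 = 15/83.
At u = 12: ŵ = (-184/83)·(12) + (15/83)·(1) = -2193/83.

ŵ = -26.42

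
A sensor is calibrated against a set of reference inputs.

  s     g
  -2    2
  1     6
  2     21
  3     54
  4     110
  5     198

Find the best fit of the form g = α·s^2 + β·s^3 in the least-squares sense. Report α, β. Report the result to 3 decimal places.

α = 2.845, β = 1.016

MᵀM·[α, β]ᵀ = Mᵀg reads: 995·α + 4393·β = 7294;  4393·α + 20579·β = 33406.
(Σs^2·s^2 = 995, Σs^2·s^3 = 4393, Σs^3·s^3 = 20579, Σs^2·g = 7294, Σs^3·g = 33406.)
Determinant 995·20579 − 4393² = 1177656.
α = (7294·20579 − 4393·33406)/1177656 = 837667/294414; β = (995·33406 − 4393·7294)/1177656 = 299107/294414.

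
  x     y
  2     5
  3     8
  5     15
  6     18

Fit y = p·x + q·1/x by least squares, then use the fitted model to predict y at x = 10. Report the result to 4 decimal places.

Normal-equation sums: Σx·x = 74, Σx·1/x = 4, Σ1/x·1/x = 193/450.
Right-hand side: Σx·y = 217, Σ1/x·y = 67/6.
det = 74·(193/450) − 4² = 3541/225.
p = (217·(193/450) − 4·(67/6))/(3541/225) = 21781/7082; q = (74·(67/6) − 4·217)/(3541/225) = -9375/3541.
At x = 10: ŷ = (21781/7082)·(10) + (-9375/3541)·(1/10) = 215935/7082.

ŷ = 30.4907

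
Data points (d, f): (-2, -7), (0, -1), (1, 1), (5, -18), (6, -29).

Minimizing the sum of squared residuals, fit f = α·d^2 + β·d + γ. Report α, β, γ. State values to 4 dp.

α = -1.0516, β = 1.5525, γ = -0.0244

Sums needed: Σd^2·d^2 = 1938, Σd^2·d = 334, Σd^2 = 66, Σd·d = 66, Σd = 10, Σ1 = 5.
Right-hand side: Σd^2·f = -1521, Σd·f = -249, Σf = -54.
So AᵀA·[α, β, γ]ᵀ = Aᵀf: [[1938, 334, 66]; [334, 66, 10]; [66, 10, 5]]·[α, β, γ]ᵀ = [-1521, -249, -54]ᵀ.
Inverting the 3×3 Gram matrix, [α, β, γ]ᵀ = [-10869/10336, 16047/10336, -63/2584]ᵀ.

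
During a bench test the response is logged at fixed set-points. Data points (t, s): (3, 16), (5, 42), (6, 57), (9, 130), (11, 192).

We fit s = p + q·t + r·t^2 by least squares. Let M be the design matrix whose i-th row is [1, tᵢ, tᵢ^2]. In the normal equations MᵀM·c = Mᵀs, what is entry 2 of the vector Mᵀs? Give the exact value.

Entry 2 ↔ basis t, so (Mᵀs)_{2} = Σᵢ (t)·sᵢ = (3)·(16) + (5)·(42) + (6)·(57) + (9)·(130) + (11)·(192) = 3882.

3882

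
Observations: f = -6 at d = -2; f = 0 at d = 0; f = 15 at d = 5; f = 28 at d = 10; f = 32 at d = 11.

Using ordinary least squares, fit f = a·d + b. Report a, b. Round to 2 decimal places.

a = 2.88, b = -0.01

MᵀM·[a, b]ᵀ = Mᵀf reads: 250·a + 24·b = 719;  24·a + 5·b = 69.
(Σd·d = 250, Σd = 24, Σ1 = 5, Σd·f = 719, Σf = 69.)
Δ = 250·5 − 24² = 674.
a = (719·5 − 24·69)/674 = 1939/674; b = (250·69 − 24·719)/674 = -3/337.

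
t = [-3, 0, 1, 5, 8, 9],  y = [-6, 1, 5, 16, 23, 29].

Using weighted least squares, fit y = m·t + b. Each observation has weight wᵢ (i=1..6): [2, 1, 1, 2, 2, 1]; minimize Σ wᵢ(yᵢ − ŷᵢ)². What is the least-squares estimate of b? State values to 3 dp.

The normal equations are: 278·m + 30·b = 830;  30·m + 9·b = 101.
(Σwᵢ·t·t = 278, Σwᵢ·t = 30, Σwᵢ·1 = 9, Σwᵢ·t·y = 830, Σwᵢ·y = 101.)
Eliminating b: 9·(row 1) − 30·(row 2) gives 1602·m = 9·830 − 30·101 = 4440, so m = 740/267.
Then b = (101 − 30·(740/267))/9 = 1589/801.

b = 1.984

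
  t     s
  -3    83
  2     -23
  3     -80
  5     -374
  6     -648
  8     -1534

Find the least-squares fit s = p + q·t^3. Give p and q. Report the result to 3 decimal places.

Compute the Gram sums: Σ1 = 6, Σt^3 = 861, Σt^3·t^3 = 325947.
Moment sums: Σs = -2576, Σt^3·s = -976711.
AᵀA·[p, q]ᵀ = Aᵀs becomes [[6, 861]; [861, 325947]]·[p, q]ᵀ = [-2576, -976711]ᵀ.
Determinant 6·325947 − 861² = 1214361.
p = ((-2576)·325947 − 861·(-976711))/1214361 = 145411/134929; q = (6·(-976711) − 861·(-2576))/1214361 = -1214110/404787.

p = 1.078, q = -2.999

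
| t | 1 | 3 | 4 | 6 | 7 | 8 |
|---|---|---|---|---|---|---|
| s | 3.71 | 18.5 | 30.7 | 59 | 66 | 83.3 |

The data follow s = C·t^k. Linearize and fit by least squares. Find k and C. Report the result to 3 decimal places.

Let Y = ln s. Fitting Y = k·ln t + ln C by least squares:
Σln t = 8.3020, Σ(ln t)² = 14.4498, Σln s = 20.3427, Σln t·ln s = 32.6074.
Normal system: [[14.4498, 8.3020]; [8.3020, 6]]·[k, ln C]ᵀ = [32.6074, 20.3427]ᵀ.
Slope k = (n·Σln t·ln s − Σln t·Σln s)/(n·Σ(ln t)² − (Σln t)²) = (6·32.6074 − 8.3020·20.3427)/17.7753 = 1.50540; ln C = (Σln s − k·Σln t)/n = 1.30748, so C = exp(1.30748) = 3.69683.

k = 1.505, C = 3.697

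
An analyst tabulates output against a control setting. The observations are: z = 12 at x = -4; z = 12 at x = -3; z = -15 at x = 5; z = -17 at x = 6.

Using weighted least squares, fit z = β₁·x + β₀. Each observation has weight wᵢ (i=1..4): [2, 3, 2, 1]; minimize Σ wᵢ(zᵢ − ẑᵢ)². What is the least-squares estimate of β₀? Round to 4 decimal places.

β₀ = 1.2330

Sums needed: Σwᵢ·x·x = 145, Σwᵢ·x = -1, Σwᵢ·1 = 8.
For MᵀWz: Σwᵢ·x·z = -456, Σwᵢ·z = 13.
Normal equations: [[145, -1]; [-1, 8]]·[β₁, β₀]ᵀ = [-456, 13]ᵀ.
Eliminating β₀: 8·(row 1) − (-1)·(row 2) gives 1159·β₁ = 8·(-456) − (-1)·13 = -3635, so β₁ = -3635/1159.
Then β₀ = (13 − (-1)·(-3635/1159))/8 = 1429/1159.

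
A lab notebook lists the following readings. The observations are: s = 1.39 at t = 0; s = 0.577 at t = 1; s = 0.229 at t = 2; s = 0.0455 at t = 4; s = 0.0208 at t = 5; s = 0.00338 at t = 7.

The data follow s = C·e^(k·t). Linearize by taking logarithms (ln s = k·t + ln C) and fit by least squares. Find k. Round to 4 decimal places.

k = -0.8503

Linearized form: ln s = k·t + ln C. From the 6 transformed points,
Σt = 19.0000, Σ(t)² = 95.0000, Σln s = -14.3474, Σt·ln s = -75.0513.
Equations: 95.0000·k + 19.0000·ln C = -75.0513;  19.0000·k + 6·ln C = -14.3474.
Δ = 95.0000·6 − (19.0000)² = 209.0000; k = (-75.0513·6 − 19.0000·-14.3474)/209.0000 = -0.85028, ln C = (95.0000·-14.3474 − 19.0000·-75.0513)/209.0000 = 0.30132.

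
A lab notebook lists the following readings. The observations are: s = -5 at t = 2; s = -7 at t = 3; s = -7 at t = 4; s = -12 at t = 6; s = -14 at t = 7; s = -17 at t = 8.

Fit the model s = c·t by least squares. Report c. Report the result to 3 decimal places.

The normal system AᵀA·[c]ᵀ = Aᵀs is [[178]]·[c]ᵀ = [-365]ᵀ.
Hence c = -365 / 178 ≈ -2.05056.

c = -2.051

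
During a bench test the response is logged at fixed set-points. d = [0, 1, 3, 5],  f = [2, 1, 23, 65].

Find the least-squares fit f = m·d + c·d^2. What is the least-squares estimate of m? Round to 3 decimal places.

m = -0.886

From the data, Σd·d = 35, Σd·d^2 = 153, Σd^2·d^2 = 707.
And Σd·f = 395, Σd^2·f = 1833.
Eliminating c: 707·(row 1) − 153·(row 2) gives 1336·m = 707·395 − 153·1833 = -1184, so m = -148/167.
Then c = (1833 − 153·(-148/167))/707 = 465/167.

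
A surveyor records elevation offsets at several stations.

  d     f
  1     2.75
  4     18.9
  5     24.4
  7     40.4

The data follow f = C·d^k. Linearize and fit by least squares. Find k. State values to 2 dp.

With ln fᵢ as the transformed response and ln dᵢ as the regressor:
AᵀA = [[8.2987, 4.9416]; [4.9416, 4]], rhs = [16.4136, 10.8442]ᵀ  (here Σln d = 4.9416, Σ(ln d)² = 8.2987, Σln f = 10.8442, Σln d·ln f = 16.4136).
Slope k = (n·Σln d·ln f − Σln d·Σln f)/(n·Σ(ln d)² − (Σln d)²) = (4·16.4136 − 4.9416·10.8442)/8.7748 = 1.37512; ln C = (Σln f − k·Σln d)/n = 1.01221.

k = 1.38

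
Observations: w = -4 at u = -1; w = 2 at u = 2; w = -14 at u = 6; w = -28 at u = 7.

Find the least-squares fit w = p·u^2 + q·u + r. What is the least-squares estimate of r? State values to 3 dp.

r = 0.197

Forming XᵀX = [[3714, 566, 90]; [566, 90, 14]; [90, 14, 4]] and Xᵀw = [-1872, -272, -44]ᵀ gives XᵀX·[p, q, r]ᵀ = Xᵀw.
Row-reducing yields p = -818/781, q = 2760/781, r = 14/71.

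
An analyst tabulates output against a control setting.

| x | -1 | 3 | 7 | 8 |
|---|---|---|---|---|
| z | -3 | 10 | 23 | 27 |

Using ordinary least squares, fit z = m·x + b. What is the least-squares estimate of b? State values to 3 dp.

From the data, Σx·x = 123, Σx = 17, Σ1 = 4.
Right-hand side: Σx·z = 410, Σz = 57.
det = 123·4 − 17² = 203.
m = (410·4 − 17·57)/203 = 671/203; b = (123·57 − 17·410)/203 = 41/203.

b = 0.202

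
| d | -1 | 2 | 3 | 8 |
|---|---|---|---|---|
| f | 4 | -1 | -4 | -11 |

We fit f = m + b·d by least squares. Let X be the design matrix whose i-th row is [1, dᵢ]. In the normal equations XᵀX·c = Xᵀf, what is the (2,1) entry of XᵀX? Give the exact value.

Row 2 ↔ basis d, column 1 ↔ basis 1, so (XᵀX)_{2,1} = Σᵢ d = (-1)·(1) + (2)·(1) + (3)·(1) + (8)·(1) = 12.

12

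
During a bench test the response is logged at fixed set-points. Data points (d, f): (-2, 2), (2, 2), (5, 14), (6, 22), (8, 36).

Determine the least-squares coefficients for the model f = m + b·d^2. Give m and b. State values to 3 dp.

Forming XᵀX = [[5, 133]; [133, 6049]] and Xᵀf = [76, 3462]ᵀ gives XᵀX·[m, b]ᵀ = Xᵀf.
Eliminating b: 6049·(row 1) − 133·(row 2) gives 12556·m = 6049·76 − 133·3462 = -722, so m = -361/6278.
Then b = (3462 − 133·(-361/6278))/6049 = 3601/6278.

m = -0.058, b = 0.574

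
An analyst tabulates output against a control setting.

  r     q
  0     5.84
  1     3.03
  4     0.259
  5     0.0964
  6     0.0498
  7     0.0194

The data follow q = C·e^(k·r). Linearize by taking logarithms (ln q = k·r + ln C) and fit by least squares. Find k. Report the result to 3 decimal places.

k = -0.820

Linearized form: ln q = k·r + ln C. From the 6 transformed points,
Σr = 23.0000, Σ(r)² = 127.0000, Σln q = -7.7591, Σr·ln q = -61.5872.
Equations: 127.0000·k + 23.0000·ln C = -61.5872;  23.0000·k + 6·ln C = -7.7591.
Slope k = (n·Σr·ln q − Σr·Σln q)/(n·Σ(r)² − (Σr)²) = (6·-61.5872 − 23.0000·-7.7591)/233.0000 = -0.82002; ln C = (Σln q − k·Σr)/n = 1.85021.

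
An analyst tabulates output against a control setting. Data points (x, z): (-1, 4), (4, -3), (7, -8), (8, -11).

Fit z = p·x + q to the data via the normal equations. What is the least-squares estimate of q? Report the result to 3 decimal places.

Sums needed: Σx·x = 130, Σx = 18, Σ1 = 4.
Moment sums: Σx·z = -160, Σz = -18.
MᵀM·[p, q]ᵀ = Mᵀz becomes [[130, 18]; [18, 4]]·[p, q]ᵀ = [-160, -18]ᵀ.
Δ = 130·4 − 18² = 196.
p = ((-160)·4 − 18·(-18))/196 = -79/49; q = (130·(-18) − 18·(-160))/196 = 135/49.

q = 2.755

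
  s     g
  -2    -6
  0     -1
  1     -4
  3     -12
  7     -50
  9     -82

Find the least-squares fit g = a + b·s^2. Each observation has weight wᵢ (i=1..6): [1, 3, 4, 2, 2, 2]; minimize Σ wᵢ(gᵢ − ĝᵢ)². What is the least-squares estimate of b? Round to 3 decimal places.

Normal-equation sums: Σwᵢ·1 = 14, Σwᵢ·s^2 = 286, Σwᵢ·s^2·s^2 = 18106.
And Σwᵢ·g = -313, Σwᵢ·s^2·g = -18440.
Normal equations: [[14, 286]; [286, 18106]]·[a, b]ᵀ = [-313, -18440]ᵀ.
Eliminating b: 18106·(row 1) − 286·(row 2) gives 171688·a = 18106·(-313) − 286·(-18440) = -393338, so a = -17879/7804.
Then b = ((-18440) − 286·(-17879/7804))/18106 = -84321/85844.

b = -0.982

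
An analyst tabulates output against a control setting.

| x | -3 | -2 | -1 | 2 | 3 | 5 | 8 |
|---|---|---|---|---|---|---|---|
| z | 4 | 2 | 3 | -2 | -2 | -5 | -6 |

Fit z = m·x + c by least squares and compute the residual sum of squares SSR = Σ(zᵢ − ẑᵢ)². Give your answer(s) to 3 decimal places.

The normal system AᵀA·[m, c]ᵀ = Aᵀz is [[116, 12]; [12, 7]]·[m, c]ᵀ = [-102, -6]ᵀ.
det = 116·7 − 12² = 668.
m = ((-102)·7 − 12·(-6))/668 = -321/334; c = (116·(-6) − 12·(-102))/668 = 132/167.
Residuals: 109/334, -119/167, 417/334, -145/167, 31/334, -329/334, 150/167; SSR = 787/167.

SSR = 4.713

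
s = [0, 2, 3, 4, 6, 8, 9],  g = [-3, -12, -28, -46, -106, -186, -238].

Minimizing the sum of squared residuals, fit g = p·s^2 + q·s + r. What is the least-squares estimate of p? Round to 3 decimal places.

p = -3.011

Compute the Gram sums: Σs^2·s^2 = 12306, Σs^2·s = 1556, Σs^2 = 210, Σs·s = 210, Σs = 32, Σ1 = 7.
Moment sums: Σs^2·g = -36034, Σs·g = -4558, Σg = -619.
AᵀA·[p, q, r]ᵀ = Aᵀg becomes [[12306, 1556, 210]; [1556, 210, 32]; [210, 32, 7]]·[p, q, r]ᵀ = [-36034, -4558, -619]ᵀ.
Solving the 3×3 system (Gaussian elimination) gives p = -20662/6863, q = 7115/6863, r = -19551/6863.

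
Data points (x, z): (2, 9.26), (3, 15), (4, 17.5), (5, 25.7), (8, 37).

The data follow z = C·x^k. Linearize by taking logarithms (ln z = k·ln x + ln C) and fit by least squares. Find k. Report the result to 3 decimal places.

k = 1.002

With ln zᵢ as the transformed response and ln xᵢ as the regressor:
Σln x = 6.8669, Σ(ln x)² = 10.5236, Σln z = 14.6534, Σln x·ln z = 21.2194.
Equations: 10.5236·k + 6.8669·ln C = 21.2194;  6.8669·k + 5·ln C = 14.6534.
Δ = 10.5236·5 − (6.8669)² = 5.4631; k = (21.2194·5 − 6.8669·14.6534)/5.4631 = 1.00187, ln C = (10.5236·14.6534 − 6.8669·21.2194)/5.4631 = 1.55471.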